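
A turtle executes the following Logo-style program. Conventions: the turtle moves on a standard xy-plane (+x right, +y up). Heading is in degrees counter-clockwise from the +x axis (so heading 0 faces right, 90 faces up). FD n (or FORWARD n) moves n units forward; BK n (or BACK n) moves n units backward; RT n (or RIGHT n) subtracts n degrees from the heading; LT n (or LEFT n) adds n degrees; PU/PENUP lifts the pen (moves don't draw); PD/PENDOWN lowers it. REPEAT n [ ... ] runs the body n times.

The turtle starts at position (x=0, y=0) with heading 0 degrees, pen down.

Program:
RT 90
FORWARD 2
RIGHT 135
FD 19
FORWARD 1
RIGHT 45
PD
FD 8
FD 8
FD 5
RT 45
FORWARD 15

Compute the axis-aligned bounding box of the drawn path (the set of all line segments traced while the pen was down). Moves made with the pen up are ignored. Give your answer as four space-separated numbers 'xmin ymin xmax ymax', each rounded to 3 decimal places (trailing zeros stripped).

Executing turtle program step by step:
Start: pos=(0,0), heading=0, pen down
RT 90: heading 0 -> 270
FD 2: (0,0) -> (0,-2) [heading=270, draw]
RT 135: heading 270 -> 135
FD 19: (0,-2) -> (-13.435,11.435) [heading=135, draw]
FD 1: (-13.435,11.435) -> (-14.142,12.142) [heading=135, draw]
RT 45: heading 135 -> 90
PD: pen down
FD 8: (-14.142,12.142) -> (-14.142,20.142) [heading=90, draw]
FD 8: (-14.142,20.142) -> (-14.142,28.142) [heading=90, draw]
FD 5: (-14.142,28.142) -> (-14.142,33.142) [heading=90, draw]
RT 45: heading 90 -> 45
FD 15: (-14.142,33.142) -> (-3.536,43.749) [heading=45, draw]
Final: pos=(-3.536,43.749), heading=45, 7 segment(s) drawn

Segment endpoints: x in {-14.142, -14.142, -14.142, -14.142, -13.435, -3.536, 0, 0}, y in {-2, 0, 11.435, 12.142, 20.142, 28.142, 33.142, 43.749}
xmin=-14.142, ymin=-2, xmax=0, ymax=43.749

Answer: -14.142 -2 0 43.749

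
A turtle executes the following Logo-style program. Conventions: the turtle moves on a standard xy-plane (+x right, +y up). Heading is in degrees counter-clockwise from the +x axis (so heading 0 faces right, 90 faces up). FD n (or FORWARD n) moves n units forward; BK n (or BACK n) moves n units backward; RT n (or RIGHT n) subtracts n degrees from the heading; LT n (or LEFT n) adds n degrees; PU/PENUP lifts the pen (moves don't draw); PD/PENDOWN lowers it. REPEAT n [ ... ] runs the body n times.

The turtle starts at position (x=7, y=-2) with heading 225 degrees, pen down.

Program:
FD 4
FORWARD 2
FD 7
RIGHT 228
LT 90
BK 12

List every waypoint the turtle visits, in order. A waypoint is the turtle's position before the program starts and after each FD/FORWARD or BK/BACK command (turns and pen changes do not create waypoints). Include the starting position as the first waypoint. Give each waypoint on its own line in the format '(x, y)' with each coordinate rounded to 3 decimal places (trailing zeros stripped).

Answer: (7, -2)
(4.172, -4.828)
(2.757, -6.243)
(-2.192, -11.192)
(-2.82, -23.176)

Derivation:
Executing turtle program step by step:
Start: pos=(7,-2), heading=225, pen down
FD 4: (7,-2) -> (4.172,-4.828) [heading=225, draw]
FD 2: (4.172,-4.828) -> (2.757,-6.243) [heading=225, draw]
FD 7: (2.757,-6.243) -> (-2.192,-11.192) [heading=225, draw]
RT 228: heading 225 -> 357
LT 90: heading 357 -> 87
BK 12: (-2.192,-11.192) -> (-2.82,-23.176) [heading=87, draw]
Final: pos=(-2.82,-23.176), heading=87, 4 segment(s) drawn
Waypoints (5 total):
(7, -2)
(4.172, -4.828)
(2.757, -6.243)
(-2.192, -11.192)
(-2.82, -23.176)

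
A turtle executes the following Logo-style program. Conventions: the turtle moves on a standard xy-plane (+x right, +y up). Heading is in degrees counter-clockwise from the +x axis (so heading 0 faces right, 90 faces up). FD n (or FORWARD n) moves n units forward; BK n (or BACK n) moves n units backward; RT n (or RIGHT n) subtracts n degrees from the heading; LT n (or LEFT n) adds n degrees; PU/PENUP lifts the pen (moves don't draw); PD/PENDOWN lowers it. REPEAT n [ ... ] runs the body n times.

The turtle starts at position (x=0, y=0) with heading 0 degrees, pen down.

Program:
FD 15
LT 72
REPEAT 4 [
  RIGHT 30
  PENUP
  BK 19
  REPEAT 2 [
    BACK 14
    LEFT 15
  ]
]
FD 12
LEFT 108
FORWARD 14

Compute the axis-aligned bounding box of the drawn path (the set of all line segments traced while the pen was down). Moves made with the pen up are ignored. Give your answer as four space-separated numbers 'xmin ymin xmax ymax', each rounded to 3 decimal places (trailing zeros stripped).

Answer: 0 0 15 0

Derivation:
Executing turtle program step by step:
Start: pos=(0,0), heading=0, pen down
FD 15: (0,0) -> (15,0) [heading=0, draw]
LT 72: heading 0 -> 72
REPEAT 4 [
  -- iteration 1/4 --
  RT 30: heading 72 -> 42
  PU: pen up
  BK 19: (15,0) -> (0.88,-12.713) [heading=42, move]
  REPEAT 2 [
    -- iteration 1/2 --
    BK 14: (0.88,-12.713) -> (-9.524,-22.081) [heading=42, move]
    LT 15: heading 42 -> 57
    -- iteration 2/2 --
    BK 14: (-9.524,-22.081) -> (-17.149,-33.823) [heading=57, move]
    LT 15: heading 57 -> 72
  ]
  -- iteration 2/4 --
  RT 30: heading 72 -> 42
  PU: pen up
  BK 19: (-17.149,-33.823) -> (-31.268,-46.536) [heading=42, move]
  REPEAT 2 [
    -- iteration 1/2 --
    BK 14: (-31.268,-46.536) -> (-41.673,-55.904) [heading=42, move]
    LT 15: heading 42 -> 57
    -- iteration 2/2 --
    BK 14: (-41.673,-55.904) -> (-49.297,-67.645) [heading=57, move]
    LT 15: heading 57 -> 72
  ]
  -- iteration 3/4 --
  RT 30: heading 72 -> 42
  PU: pen up
  BK 19: (-49.297,-67.645) -> (-63.417,-80.359) [heading=42, move]
  REPEAT 2 [
    -- iteration 1/2 --
    BK 14: (-63.417,-80.359) -> (-73.821,-89.727) [heading=42, move]
    LT 15: heading 42 -> 57
    -- iteration 2/2 --
    BK 14: (-73.821,-89.727) -> (-81.446,-101.468) [heading=57, move]
    LT 15: heading 57 -> 72
  ]
  -- iteration 4/4 --
  RT 30: heading 72 -> 42
  PU: pen up
  BK 19: (-81.446,-101.468) -> (-95.566,-114.182) [heading=42, move]
  REPEAT 2 [
    -- iteration 1/2 --
    BK 14: (-95.566,-114.182) -> (-105.97,-123.549) [heading=42, move]
    LT 15: heading 42 -> 57
    -- iteration 2/2 --
    BK 14: (-105.97,-123.549) -> (-113.595,-135.291) [heading=57, move]
    LT 15: heading 57 -> 72
  ]
]
FD 12: (-113.595,-135.291) -> (-109.887,-123.878) [heading=72, move]
LT 108: heading 72 -> 180
FD 14: (-109.887,-123.878) -> (-123.887,-123.878) [heading=180, move]
Final: pos=(-123.887,-123.878), heading=180, 1 segment(s) drawn

Segment endpoints: x in {0, 15}, y in {0}
xmin=0, ymin=0, xmax=15, ymax=0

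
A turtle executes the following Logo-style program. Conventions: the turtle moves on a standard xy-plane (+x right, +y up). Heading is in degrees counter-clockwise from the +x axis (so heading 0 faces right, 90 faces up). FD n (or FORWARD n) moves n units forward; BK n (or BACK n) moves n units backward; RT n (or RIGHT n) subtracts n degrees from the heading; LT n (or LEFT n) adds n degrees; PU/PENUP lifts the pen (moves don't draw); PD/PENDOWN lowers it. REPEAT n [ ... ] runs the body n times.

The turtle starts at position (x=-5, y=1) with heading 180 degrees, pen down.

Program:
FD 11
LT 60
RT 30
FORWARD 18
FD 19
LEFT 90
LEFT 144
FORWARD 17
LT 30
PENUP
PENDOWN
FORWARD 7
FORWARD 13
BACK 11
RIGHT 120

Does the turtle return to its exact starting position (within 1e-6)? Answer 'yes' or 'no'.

Executing turtle program step by step:
Start: pos=(-5,1), heading=180, pen down
FD 11: (-5,1) -> (-16,1) [heading=180, draw]
LT 60: heading 180 -> 240
RT 30: heading 240 -> 210
FD 18: (-16,1) -> (-31.588,-8) [heading=210, draw]
FD 19: (-31.588,-8) -> (-48.043,-17.5) [heading=210, draw]
LT 90: heading 210 -> 300
LT 144: heading 300 -> 84
FD 17: (-48.043,-17.5) -> (-46.266,-0.593) [heading=84, draw]
LT 30: heading 84 -> 114
PU: pen up
PD: pen down
FD 7: (-46.266,-0.593) -> (-49.113,5.802) [heading=114, draw]
FD 13: (-49.113,5.802) -> (-54.401,17.678) [heading=114, draw]
BK 11: (-54.401,17.678) -> (-49.927,7.629) [heading=114, draw]
RT 120: heading 114 -> 354
Final: pos=(-49.927,7.629), heading=354, 7 segment(s) drawn

Start position: (-5, 1)
Final position: (-49.927, 7.629)
Distance = 45.413; >= 1e-6 -> NOT closed

Answer: no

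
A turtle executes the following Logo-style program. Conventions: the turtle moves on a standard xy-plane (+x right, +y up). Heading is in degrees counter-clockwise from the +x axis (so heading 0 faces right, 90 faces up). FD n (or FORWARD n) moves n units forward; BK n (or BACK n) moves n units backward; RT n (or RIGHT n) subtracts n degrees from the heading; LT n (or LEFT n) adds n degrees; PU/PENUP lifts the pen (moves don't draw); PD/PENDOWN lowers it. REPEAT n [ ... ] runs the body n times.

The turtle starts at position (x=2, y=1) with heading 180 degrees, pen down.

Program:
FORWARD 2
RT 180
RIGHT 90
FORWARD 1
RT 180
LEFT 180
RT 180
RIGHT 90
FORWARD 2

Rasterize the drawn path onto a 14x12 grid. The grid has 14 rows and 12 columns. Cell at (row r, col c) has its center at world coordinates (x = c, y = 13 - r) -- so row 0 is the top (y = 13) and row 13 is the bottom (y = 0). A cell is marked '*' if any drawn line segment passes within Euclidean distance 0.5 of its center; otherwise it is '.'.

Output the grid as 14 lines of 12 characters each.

Answer: ............
............
............
............
............
............
............
............
............
............
............
............
***.........
***.........

Derivation:
Segment 0: (2,1) -> (0,1)
Segment 1: (0,1) -> (0,0)
Segment 2: (0,0) -> (2,0)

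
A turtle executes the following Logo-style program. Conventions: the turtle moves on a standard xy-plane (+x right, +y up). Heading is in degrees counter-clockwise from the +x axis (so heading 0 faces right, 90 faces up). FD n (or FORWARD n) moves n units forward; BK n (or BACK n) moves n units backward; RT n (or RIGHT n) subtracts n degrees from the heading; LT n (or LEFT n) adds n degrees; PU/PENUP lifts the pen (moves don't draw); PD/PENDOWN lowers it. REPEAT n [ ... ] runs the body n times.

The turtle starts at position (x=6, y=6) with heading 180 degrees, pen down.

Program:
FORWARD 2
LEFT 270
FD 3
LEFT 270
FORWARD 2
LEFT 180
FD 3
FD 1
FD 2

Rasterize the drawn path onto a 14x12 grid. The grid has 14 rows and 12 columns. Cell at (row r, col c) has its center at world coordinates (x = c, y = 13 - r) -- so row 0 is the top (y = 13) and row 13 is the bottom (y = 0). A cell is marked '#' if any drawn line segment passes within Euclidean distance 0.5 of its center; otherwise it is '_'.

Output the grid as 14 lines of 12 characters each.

Segment 0: (6,6) -> (4,6)
Segment 1: (4,6) -> (4,9)
Segment 2: (4,9) -> (6,9)
Segment 3: (6,9) -> (3,9)
Segment 4: (3,9) -> (2,9)
Segment 5: (2,9) -> (0,9)

Answer: ____________
____________
____________
____________
#######_____
____#_______
____#_______
____###_____
____________
____________
____________
____________
____________
____________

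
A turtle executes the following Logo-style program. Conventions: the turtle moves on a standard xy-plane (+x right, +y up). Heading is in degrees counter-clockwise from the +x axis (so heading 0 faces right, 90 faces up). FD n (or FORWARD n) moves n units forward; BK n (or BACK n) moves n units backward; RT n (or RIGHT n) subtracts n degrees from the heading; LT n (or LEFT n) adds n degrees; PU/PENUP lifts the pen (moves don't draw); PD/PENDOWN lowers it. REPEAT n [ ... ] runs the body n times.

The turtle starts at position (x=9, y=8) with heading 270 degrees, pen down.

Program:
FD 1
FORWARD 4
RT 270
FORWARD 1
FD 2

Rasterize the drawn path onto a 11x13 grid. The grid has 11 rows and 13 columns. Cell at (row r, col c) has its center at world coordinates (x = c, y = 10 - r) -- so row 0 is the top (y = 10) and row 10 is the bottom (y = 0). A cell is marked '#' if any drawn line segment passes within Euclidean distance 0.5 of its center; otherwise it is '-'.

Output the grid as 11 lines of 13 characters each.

Answer: -------------
-------------
---------#---
---------#---
---------#---
---------#---
---------#---
---------####
-------------
-------------
-------------

Derivation:
Segment 0: (9,8) -> (9,7)
Segment 1: (9,7) -> (9,3)
Segment 2: (9,3) -> (10,3)
Segment 3: (10,3) -> (12,3)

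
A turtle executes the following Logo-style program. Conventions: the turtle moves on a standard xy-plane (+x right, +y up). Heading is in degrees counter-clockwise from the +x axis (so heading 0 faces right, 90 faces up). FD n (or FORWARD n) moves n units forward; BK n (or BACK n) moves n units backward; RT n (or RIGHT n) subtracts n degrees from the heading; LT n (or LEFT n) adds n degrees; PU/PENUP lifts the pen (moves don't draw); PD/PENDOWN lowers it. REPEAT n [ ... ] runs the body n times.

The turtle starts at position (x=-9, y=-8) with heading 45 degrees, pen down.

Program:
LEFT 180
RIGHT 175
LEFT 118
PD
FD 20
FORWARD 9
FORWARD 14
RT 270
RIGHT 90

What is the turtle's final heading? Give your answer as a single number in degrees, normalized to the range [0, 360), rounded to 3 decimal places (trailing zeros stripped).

Executing turtle program step by step:
Start: pos=(-9,-8), heading=45, pen down
LT 180: heading 45 -> 225
RT 175: heading 225 -> 50
LT 118: heading 50 -> 168
PD: pen down
FD 20: (-9,-8) -> (-28.563,-3.842) [heading=168, draw]
FD 9: (-28.563,-3.842) -> (-37.366,-1.971) [heading=168, draw]
FD 14: (-37.366,-1.971) -> (-51.06,0.94) [heading=168, draw]
RT 270: heading 168 -> 258
RT 90: heading 258 -> 168
Final: pos=(-51.06,0.94), heading=168, 3 segment(s) drawn

Answer: 168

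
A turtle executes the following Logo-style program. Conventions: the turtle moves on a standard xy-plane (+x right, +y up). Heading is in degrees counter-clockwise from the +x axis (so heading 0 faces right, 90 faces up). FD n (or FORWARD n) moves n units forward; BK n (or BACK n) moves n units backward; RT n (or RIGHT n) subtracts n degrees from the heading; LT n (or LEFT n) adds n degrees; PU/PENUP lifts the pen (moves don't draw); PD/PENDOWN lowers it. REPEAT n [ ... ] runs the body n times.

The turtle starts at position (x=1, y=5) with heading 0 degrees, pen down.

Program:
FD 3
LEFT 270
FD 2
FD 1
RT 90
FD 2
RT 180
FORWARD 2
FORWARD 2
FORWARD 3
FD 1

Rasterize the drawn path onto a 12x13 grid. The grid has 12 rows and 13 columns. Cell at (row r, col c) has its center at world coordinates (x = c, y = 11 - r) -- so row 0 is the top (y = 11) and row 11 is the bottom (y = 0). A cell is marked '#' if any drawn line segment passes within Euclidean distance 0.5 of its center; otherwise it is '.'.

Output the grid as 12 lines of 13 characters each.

Answer: .............
.............
.............
.............
.............
.............
.####........
....#........
....#........
..#########..
.............
.............

Derivation:
Segment 0: (1,5) -> (4,5)
Segment 1: (4,5) -> (4,3)
Segment 2: (4,3) -> (4,2)
Segment 3: (4,2) -> (2,2)
Segment 4: (2,2) -> (4,2)
Segment 5: (4,2) -> (6,2)
Segment 6: (6,2) -> (9,2)
Segment 7: (9,2) -> (10,2)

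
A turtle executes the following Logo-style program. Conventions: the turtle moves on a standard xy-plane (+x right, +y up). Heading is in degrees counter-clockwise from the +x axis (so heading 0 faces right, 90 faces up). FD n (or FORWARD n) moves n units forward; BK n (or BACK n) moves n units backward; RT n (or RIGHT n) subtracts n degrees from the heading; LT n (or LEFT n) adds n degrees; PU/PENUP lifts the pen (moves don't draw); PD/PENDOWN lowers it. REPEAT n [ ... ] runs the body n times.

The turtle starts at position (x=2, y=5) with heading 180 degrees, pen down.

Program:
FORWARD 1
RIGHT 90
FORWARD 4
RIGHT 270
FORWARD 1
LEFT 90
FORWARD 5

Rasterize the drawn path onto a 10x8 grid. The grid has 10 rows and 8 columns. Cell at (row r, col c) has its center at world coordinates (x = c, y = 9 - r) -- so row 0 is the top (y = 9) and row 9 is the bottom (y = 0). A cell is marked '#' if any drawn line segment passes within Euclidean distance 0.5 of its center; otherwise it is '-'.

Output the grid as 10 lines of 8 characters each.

Answer: ##------
##------
##------
##------
###-----
#-------
--------
--------
--------
--------

Derivation:
Segment 0: (2,5) -> (1,5)
Segment 1: (1,5) -> (1,9)
Segment 2: (1,9) -> (0,9)
Segment 3: (0,9) -> (0,4)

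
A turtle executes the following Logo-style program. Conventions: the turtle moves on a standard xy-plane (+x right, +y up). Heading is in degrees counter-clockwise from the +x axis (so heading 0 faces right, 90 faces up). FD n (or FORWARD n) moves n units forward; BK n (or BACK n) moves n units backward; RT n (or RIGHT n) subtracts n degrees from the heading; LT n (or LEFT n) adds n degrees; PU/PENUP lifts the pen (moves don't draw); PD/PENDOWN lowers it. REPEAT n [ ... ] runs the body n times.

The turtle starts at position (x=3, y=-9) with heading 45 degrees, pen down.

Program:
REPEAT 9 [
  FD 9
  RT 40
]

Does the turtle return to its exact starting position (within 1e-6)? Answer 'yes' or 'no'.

Answer: yes

Derivation:
Executing turtle program step by step:
Start: pos=(3,-9), heading=45, pen down
REPEAT 9 [
  -- iteration 1/9 --
  FD 9: (3,-9) -> (9.364,-2.636) [heading=45, draw]
  RT 40: heading 45 -> 5
  -- iteration 2/9 --
  FD 9: (9.364,-2.636) -> (18.33,-1.852) [heading=5, draw]
  RT 40: heading 5 -> 325
  -- iteration 3/9 --
  FD 9: (18.33,-1.852) -> (25.702,-7.014) [heading=325, draw]
  RT 40: heading 325 -> 285
  -- iteration 4/9 --
  FD 9: (25.702,-7.014) -> (28.031,-15.707) [heading=285, draw]
  RT 40: heading 285 -> 245
  -- iteration 5/9 --
  FD 9: (28.031,-15.707) -> (24.228,-23.864) [heading=245, draw]
  RT 40: heading 245 -> 205
  -- iteration 6/9 --
  FD 9: (24.228,-23.864) -> (16.071,-27.667) [heading=205, draw]
  RT 40: heading 205 -> 165
  -- iteration 7/9 --
  FD 9: (16.071,-27.667) -> (7.378,-25.338) [heading=165, draw]
  RT 40: heading 165 -> 125
  -- iteration 8/9 --
  FD 9: (7.378,-25.338) -> (2.216,-17.966) [heading=125, draw]
  RT 40: heading 125 -> 85
  -- iteration 9/9 --
  FD 9: (2.216,-17.966) -> (3,-9) [heading=85, draw]
  RT 40: heading 85 -> 45
]
Final: pos=(3,-9), heading=45, 9 segment(s) drawn

Start position: (3, -9)
Final position: (3, -9)
Distance = 0; < 1e-6 -> CLOSED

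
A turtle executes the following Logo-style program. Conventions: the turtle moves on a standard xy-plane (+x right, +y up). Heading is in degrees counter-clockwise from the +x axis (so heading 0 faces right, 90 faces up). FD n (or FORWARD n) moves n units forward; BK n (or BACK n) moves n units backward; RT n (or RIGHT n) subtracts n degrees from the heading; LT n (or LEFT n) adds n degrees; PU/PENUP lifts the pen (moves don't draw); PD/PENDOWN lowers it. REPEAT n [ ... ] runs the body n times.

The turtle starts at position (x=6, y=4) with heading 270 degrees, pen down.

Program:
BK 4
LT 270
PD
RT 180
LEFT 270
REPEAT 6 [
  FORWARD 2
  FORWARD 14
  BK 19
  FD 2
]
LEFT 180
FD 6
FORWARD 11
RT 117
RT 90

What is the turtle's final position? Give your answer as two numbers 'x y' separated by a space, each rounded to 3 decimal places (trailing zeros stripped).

Answer: 6 31

Derivation:
Executing turtle program step by step:
Start: pos=(6,4), heading=270, pen down
BK 4: (6,4) -> (6,8) [heading=270, draw]
LT 270: heading 270 -> 180
PD: pen down
RT 180: heading 180 -> 0
LT 270: heading 0 -> 270
REPEAT 6 [
  -- iteration 1/6 --
  FD 2: (6,8) -> (6,6) [heading=270, draw]
  FD 14: (6,6) -> (6,-8) [heading=270, draw]
  BK 19: (6,-8) -> (6,11) [heading=270, draw]
  FD 2: (6,11) -> (6,9) [heading=270, draw]
  -- iteration 2/6 --
  FD 2: (6,9) -> (6,7) [heading=270, draw]
  FD 14: (6,7) -> (6,-7) [heading=270, draw]
  BK 19: (6,-7) -> (6,12) [heading=270, draw]
  FD 2: (6,12) -> (6,10) [heading=270, draw]
  -- iteration 3/6 --
  FD 2: (6,10) -> (6,8) [heading=270, draw]
  FD 14: (6,8) -> (6,-6) [heading=270, draw]
  BK 19: (6,-6) -> (6,13) [heading=270, draw]
  FD 2: (6,13) -> (6,11) [heading=270, draw]
  -- iteration 4/6 --
  FD 2: (6,11) -> (6,9) [heading=270, draw]
  FD 14: (6,9) -> (6,-5) [heading=270, draw]
  BK 19: (6,-5) -> (6,14) [heading=270, draw]
  FD 2: (6,14) -> (6,12) [heading=270, draw]
  -- iteration 5/6 --
  FD 2: (6,12) -> (6,10) [heading=270, draw]
  FD 14: (6,10) -> (6,-4) [heading=270, draw]
  BK 19: (6,-4) -> (6,15) [heading=270, draw]
  FD 2: (6,15) -> (6,13) [heading=270, draw]
  -- iteration 6/6 --
  FD 2: (6,13) -> (6,11) [heading=270, draw]
  FD 14: (6,11) -> (6,-3) [heading=270, draw]
  BK 19: (6,-3) -> (6,16) [heading=270, draw]
  FD 2: (6,16) -> (6,14) [heading=270, draw]
]
LT 180: heading 270 -> 90
FD 6: (6,14) -> (6,20) [heading=90, draw]
FD 11: (6,20) -> (6,31) [heading=90, draw]
RT 117: heading 90 -> 333
RT 90: heading 333 -> 243
Final: pos=(6,31), heading=243, 27 segment(s) drawn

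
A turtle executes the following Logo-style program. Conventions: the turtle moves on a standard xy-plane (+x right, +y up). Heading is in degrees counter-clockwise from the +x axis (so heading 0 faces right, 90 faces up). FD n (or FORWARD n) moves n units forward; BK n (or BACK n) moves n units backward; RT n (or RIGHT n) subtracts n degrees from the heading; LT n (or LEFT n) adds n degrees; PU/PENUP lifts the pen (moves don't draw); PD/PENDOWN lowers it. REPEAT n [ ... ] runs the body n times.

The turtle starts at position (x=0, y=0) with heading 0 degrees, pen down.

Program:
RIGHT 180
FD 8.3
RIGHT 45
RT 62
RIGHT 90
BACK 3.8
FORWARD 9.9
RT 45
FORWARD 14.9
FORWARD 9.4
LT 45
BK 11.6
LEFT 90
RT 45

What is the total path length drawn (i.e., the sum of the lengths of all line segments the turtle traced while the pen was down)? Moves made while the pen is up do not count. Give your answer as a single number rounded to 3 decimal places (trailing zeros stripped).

Executing turtle program step by step:
Start: pos=(0,0), heading=0, pen down
RT 180: heading 0 -> 180
FD 8.3: (0,0) -> (-8.3,0) [heading=180, draw]
RT 45: heading 180 -> 135
RT 62: heading 135 -> 73
RT 90: heading 73 -> 343
BK 3.8: (-8.3,0) -> (-11.934,1.111) [heading=343, draw]
FD 9.9: (-11.934,1.111) -> (-2.467,-1.783) [heading=343, draw]
RT 45: heading 343 -> 298
FD 14.9: (-2.467,-1.783) -> (4.529,-14.939) [heading=298, draw]
FD 9.4: (4.529,-14.939) -> (8.942,-23.239) [heading=298, draw]
LT 45: heading 298 -> 343
BK 11.6: (8.942,-23.239) -> (-2.152,-19.848) [heading=343, draw]
LT 90: heading 343 -> 73
RT 45: heading 73 -> 28
Final: pos=(-2.152,-19.848), heading=28, 6 segment(s) drawn

Segment lengths:
  seg 1: (0,0) -> (-8.3,0), length = 8.3
  seg 2: (-8.3,0) -> (-11.934,1.111), length = 3.8
  seg 3: (-11.934,1.111) -> (-2.467,-1.783), length = 9.9
  seg 4: (-2.467,-1.783) -> (4.529,-14.939), length = 14.9
  seg 5: (4.529,-14.939) -> (8.942,-23.239), length = 9.4
  seg 6: (8.942,-23.239) -> (-2.152,-19.848), length = 11.6
Total = 57.9

Answer: 57.9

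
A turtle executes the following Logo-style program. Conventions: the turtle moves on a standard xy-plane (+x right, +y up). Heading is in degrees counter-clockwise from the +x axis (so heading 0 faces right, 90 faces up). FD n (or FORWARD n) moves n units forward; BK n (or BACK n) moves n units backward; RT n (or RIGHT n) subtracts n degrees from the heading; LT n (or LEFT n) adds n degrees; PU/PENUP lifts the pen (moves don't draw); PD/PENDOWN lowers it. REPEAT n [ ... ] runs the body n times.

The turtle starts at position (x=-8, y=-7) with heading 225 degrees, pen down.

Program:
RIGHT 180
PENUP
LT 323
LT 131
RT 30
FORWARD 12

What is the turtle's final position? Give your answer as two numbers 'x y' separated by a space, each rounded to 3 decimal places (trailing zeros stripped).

Answer: -11.907 4.346

Derivation:
Executing turtle program step by step:
Start: pos=(-8,-7), heading=225, pen down
RT 180: heading 225 -> 45
PU: pen up
LT 323: heading 45 -> 8
LT 131: heading 8 -> 139
RT 30: heading 139 -> 109
FD 12: (-8,-7) -> (-11.907,4.346) [heading=109, move]
Final: pos=(-11.907,4.346), heading=109, 0 segment(s) drawn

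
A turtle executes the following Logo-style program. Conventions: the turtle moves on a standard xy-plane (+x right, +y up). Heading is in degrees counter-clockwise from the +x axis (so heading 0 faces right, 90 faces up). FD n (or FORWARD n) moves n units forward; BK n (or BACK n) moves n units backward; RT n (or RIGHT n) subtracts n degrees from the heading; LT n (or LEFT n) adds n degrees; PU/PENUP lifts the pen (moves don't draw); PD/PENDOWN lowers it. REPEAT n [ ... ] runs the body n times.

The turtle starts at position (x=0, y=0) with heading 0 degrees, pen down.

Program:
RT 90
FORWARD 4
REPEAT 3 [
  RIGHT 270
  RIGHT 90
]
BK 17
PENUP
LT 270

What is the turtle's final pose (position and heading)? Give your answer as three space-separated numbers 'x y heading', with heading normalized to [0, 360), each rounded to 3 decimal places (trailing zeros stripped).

Answer: 0 13 180

Derivation:
Executing turtle program step by step:
Start: pos=(0,0), heading=0, pen down
RT 90: heading 0 -> 270
FD 4: (0,0) -> (0,-4) [heading=270, draw]
REPEAT 3 [
  -- iteration 1/3 --
  RT 270: heading 270 -> 0
  RT 90: heading 0 -> 270
  -- iteration 2/3 --
  RT 270: heading 270 -> 0
  RT 90: heading 0 -> 270
  -- iteration 3/3 --
  RT 270: heading 270 -> 0
  RT 90: heading 0 -> 270
]
BK 17: (0,-4) -> (0,13) [heading=270, draw]
PU: pen up
LT 270: heading 270 -> 180
Final: pos=(0,13), heading=180, 2 segment(s) drawn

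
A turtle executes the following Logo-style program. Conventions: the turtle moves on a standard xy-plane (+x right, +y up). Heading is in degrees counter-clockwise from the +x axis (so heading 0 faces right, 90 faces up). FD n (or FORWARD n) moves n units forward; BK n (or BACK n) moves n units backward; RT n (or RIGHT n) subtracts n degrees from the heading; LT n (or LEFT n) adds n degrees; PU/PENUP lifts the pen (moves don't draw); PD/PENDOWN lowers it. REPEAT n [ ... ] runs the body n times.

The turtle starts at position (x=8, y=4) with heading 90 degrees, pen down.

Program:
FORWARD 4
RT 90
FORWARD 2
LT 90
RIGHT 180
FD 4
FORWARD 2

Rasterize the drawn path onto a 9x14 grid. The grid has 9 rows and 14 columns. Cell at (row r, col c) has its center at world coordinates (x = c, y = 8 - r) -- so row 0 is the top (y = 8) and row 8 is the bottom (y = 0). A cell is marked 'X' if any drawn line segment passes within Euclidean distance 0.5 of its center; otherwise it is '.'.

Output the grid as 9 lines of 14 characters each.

Answer: ........XXX...
........X.X...
........X.X...
........X.X...
........X.X...
..........X...
..........X...
..............
..............

Derivation:
Segment 0: (8,4) -> (8,8)
Segment 1: (8,8) -> (10,8)
Segment 2: (10,8) -> (10,4)
Segment 3: (10,4) -> (10,2)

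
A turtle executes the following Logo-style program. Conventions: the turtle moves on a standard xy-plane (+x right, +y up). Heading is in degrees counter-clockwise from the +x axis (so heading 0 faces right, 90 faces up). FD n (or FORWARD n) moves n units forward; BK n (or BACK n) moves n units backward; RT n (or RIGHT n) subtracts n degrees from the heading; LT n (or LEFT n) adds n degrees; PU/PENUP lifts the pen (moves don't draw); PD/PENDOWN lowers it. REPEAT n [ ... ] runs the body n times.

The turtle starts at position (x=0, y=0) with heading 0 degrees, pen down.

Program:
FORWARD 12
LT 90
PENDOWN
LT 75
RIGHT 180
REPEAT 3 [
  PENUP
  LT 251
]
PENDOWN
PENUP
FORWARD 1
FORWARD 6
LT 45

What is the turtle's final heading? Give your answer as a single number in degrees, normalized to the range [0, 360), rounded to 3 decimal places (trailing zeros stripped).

Answer: 63

Derivation:
Executing turtle program step by step:
Start: pos=(0,0), heading=0, pen down
FD 12: (0,0) -> (12,0) [heading=0, draw]
LT 90: heading 0 -> 90
PD: pen down
LT 75: heading 90 -> 165
RT 180: heading 165 -> 345
REPEAT 3 [
  -- iteration 1/3 --
  PU: pen up
  LT 251: heading 345 -> 236
  -- iteration 2/3 --
  PU: pen up
  LT 251: heading 236 -> 127
  -- iteration 3/3 --
  PU: pen up
  LT 251: heading 127 -> 18
]
PD: pen down
PU: pen up
FD 1: (12,0) -> (12.951,0.309) [heading=18, move]
FD 6: (12.951,0.309) -> (18.657,2.163) [heading=18, move]
LT 45: heading 18 -> 63
Final: pos=(18.657,2.163), heading=63, 1 segment(s) drawn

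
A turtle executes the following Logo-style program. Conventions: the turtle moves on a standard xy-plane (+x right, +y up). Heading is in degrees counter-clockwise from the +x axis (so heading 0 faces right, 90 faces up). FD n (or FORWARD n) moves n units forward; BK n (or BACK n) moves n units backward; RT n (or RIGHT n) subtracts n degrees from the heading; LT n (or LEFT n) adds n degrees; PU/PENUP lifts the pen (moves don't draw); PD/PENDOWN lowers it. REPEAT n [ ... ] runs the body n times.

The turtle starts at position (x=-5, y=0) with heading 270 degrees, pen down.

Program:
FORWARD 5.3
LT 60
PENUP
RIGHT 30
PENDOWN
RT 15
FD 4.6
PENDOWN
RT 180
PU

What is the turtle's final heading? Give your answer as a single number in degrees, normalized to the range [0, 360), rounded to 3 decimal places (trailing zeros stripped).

Executing turtle program step by step:
Start: pos=(-5,0), heading=270, pen down
FD 5.3: (-5,0) -> (-5,-5.3) [heading=270, draw]
LT 60: heading 270 -> 330
PU: pen up
RT 30: heading 330 -> 300
PD: pen down
RT 15: heading 300 -> 285
FD 4.6: (-5,-5.3) -> (-3.809,-9.743) [heading=285, draw]
PD: pen down
RT 180: heading 285 -> 105
PU: pen up
Final: pos=(-3.809,-9.743), heading=105, 2 segment(s) drawn

Answer: 105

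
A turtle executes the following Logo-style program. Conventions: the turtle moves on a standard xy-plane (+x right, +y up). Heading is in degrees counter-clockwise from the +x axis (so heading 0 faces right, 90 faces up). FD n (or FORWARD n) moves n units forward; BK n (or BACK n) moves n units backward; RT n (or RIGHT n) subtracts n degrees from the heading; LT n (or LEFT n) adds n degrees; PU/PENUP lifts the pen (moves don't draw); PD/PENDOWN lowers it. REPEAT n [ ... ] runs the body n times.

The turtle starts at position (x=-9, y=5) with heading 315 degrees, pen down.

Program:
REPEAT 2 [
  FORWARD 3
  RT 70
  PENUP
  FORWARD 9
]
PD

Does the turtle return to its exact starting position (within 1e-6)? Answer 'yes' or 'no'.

Executing turtle program step by step:
Start: pos=(-9,5), heading=315, pen down
REPEAT 2 [
  -- iteration 1/2 --
  FD 3: (-9,5) -> (-6.879,2.879) [heading=315, draw]
  RT 70: heading 315 -> 245
  PU: pen up
  FD 9: (-6.879,2.879) -> (-10.682,-5.278) [heading=245, move]
  -- iteration 2/2 --
  FD 3: (-10.682,-5.278) -> (-11.95,-7.997) [heading=245, move]
  RT 70: heading 245 -> 175
  PU: pen up
  FD 9: (-11.95,-7.997) -> (-20.916,-7.213) [heading=175, move]
]
PD: pen down
Final: pos=(-20.916,-7.213), heading=175, 1 segment(s) drawn

Start position: (-9, 5)
Final position: (-20.916, -7.213)
Distance = 17.063; >= 1e-6 -> NOT closed

Answer: no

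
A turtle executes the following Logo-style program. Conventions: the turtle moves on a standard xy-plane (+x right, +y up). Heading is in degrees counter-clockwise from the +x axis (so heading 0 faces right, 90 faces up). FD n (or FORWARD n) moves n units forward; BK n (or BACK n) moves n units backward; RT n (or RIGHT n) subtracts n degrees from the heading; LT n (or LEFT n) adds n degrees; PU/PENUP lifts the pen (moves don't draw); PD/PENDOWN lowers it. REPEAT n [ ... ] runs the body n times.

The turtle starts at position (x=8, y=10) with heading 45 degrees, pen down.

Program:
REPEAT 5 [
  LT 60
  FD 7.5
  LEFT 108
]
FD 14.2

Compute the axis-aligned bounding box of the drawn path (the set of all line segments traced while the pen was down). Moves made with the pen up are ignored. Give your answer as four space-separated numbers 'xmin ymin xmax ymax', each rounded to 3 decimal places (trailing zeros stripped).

Executing turtle program step by step:
Start: pos=(8,10), heading=45, pen down
REPEAT 5 [
  -- iteration 1/5 --
  LT 60: heading 45 -> 105
  FD 7.5: (8,10) -> (6.059,17.244) [heading=105, draw]
  LT 108: heading 105 -> 213
  -- iteration 2/5 --
  LT 60: heading 213 -> 273
  FD 7.5: (6.059,17.244) -> (6.451,9.755) [heading=273, draw]
  LT 108: heading 273 -> 21
  -- iteration 3/5 --
  LT 60: heading 21 -> 81
  FD 7.5: (6.451,9.755) -> (7.625,17.162) [heading=81, draw]
  LT 108: heading 81 -> 189
  -- iteration 4/5 --
  LT 60: heading 189 -> 249
  FD 7.5: (7.625,17.162) -> (4.937,10.161) [heading=249, draw]
  LT 108: heading 249 -> 357
  -- iteration 5/5 --
  LT 60: heading 357 -> 57
  FD 7.5: (4.937,10.161) -> (9.022,16.451) [heading=57, draw]
  LT 108: heading 57 -> 165
]
FD 14.2: (9.022,16.451) -> (-4.694,20.126) [heading=165, draw]
Final: pos=(-4.694,20.126), heading=165, 6 segment(s) drawn

Segment endpoints: x in {-4.694, 4.937, 6.059, 6.451, 7.625, 8, 9.022}, y in {9.755, 10, 10.161, 16.451, 17.162, 17.244, 20.126}
xmin=-4.694, ymin=9.755, xmax=9.022, ymax=20.126

Answer: -4.694 9.755 9.022 20.126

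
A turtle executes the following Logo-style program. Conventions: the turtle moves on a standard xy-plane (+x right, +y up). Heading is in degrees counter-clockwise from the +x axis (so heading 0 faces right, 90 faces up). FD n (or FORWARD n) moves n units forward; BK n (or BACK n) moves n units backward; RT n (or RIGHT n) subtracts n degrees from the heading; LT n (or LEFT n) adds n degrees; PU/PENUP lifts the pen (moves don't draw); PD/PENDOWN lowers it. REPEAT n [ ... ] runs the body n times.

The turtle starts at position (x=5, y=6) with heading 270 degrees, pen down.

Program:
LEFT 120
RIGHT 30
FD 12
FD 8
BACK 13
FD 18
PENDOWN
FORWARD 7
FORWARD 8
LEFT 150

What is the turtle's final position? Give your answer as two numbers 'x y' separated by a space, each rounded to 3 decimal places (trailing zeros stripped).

Answer: 45 6

Derivation:
Executing turtle program step by step:
Start: pos=(5,6), heading=270, pen down
LT 120: heading 270 -> 30
RT 30: heading 30 -> 0
FD 12: (5,6) -> (17,6) [heading=0, draw]
FD 8: (17,6) -> (25,6) [heading=0, draw]
BK 13: (25,6) -> (12,6) [heading=0, draw]
FD 18: (12,6) -> (30,6) [heading=0, draw]
PD: pen down
FD 7: (30,6) -> (37,6) [heading=0, draw]
FD 8: (37,6) -> (45,6) [heading=0, draw]
LT 150: heading 0 -> 150
Final: pos=(45,6), heading=150, 6 segment(s) drawn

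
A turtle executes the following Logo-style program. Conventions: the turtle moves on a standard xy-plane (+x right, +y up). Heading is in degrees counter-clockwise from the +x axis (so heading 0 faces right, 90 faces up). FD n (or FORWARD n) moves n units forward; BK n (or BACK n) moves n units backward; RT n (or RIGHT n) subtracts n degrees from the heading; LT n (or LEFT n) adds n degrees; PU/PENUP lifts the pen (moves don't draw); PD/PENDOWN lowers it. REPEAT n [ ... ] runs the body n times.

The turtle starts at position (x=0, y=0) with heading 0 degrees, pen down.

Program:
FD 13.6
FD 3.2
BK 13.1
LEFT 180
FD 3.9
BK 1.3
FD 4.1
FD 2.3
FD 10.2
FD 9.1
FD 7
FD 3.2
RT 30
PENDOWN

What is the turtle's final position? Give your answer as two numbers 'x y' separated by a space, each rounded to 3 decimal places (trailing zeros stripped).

Executing turtle program step by step:
Start: pos=(0,0), heading=0, pen down
FD 13.6: (0,0) -> (13.6,0) [heading=0, draw]
FD 3.2: (13.6,0) -> (16.8,0) [heading=0, draw]
BK 13.1: (16.8,0) -> (3.7,0) [heading=0, draw]
LT 180: heading 0 -> 180
FD 3.9: (3.7,0) -> (-0.2,0) [heading=180, draw]
BK 1.3: (-0.2,0) -> (1.1,0) [heading=180, draw]
FD 4.1: (1.1,0) -> (-3,0) [heading=180, draw]
FD 2.3: (-3,0) -> (-5.3,0) [heading=180, draw]
FD 10.2: (-5.3,0) -> (-15.5,0) [heading=180, draw]
FD 9.1: (-15.5,0) -> (-24.6,0) [heading=180, draw]
FD 7: (-24.6,0) -> (-31.6,0) [heading=180, draw]
FD 3.2: (-31.6,0) -> (-34.8,0) [heading=180, draw]
RT 30: heading 180 -> 150
PD: pen down
Final: pos=(-34.8,0), heading=150, 11 segment(s) drawn

Answer: -34.8 0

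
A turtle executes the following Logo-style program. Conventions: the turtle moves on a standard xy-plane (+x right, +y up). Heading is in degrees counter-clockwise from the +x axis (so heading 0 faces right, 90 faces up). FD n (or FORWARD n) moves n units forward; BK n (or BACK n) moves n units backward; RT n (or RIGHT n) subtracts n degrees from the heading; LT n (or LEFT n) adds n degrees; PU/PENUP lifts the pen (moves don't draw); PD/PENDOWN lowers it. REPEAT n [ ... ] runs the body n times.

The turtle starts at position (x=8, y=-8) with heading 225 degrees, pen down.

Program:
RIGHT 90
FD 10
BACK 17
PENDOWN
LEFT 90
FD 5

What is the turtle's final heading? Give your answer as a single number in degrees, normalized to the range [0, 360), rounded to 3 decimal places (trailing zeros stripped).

Answer: 225

Derivation:
Executing turtle program step by step:
Start: pos=(8,-8), heading=225, pen down
RT 90: heading 225 -> 135
FD 10: (8,-8) -> (0.929,-0.929) [heading=135, draw]
BK 17: (0.929,-0.929) -> (12.95,-12.95) [heading=135, draw]
PD: pen down
LT 90: heading 135 -> 225
FD 5: (12.95,-12.95) -> (9.414,-16.485) [heading=225, draw]
Final: pos=(9.414,-16.485), heading=225, 3 segment(s) drawn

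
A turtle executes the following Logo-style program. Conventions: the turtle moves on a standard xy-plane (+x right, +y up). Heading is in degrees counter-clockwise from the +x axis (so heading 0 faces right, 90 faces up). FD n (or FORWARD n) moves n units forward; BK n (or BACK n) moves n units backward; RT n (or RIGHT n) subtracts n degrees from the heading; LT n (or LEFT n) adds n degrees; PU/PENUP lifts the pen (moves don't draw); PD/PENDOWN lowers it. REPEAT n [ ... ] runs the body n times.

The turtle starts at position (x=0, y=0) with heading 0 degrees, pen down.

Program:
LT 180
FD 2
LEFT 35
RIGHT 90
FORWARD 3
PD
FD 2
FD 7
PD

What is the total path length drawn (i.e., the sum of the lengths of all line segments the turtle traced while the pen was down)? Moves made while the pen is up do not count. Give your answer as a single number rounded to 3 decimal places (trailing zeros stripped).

Executing turtle program step by step:
Start: pos=(0,0), heading=0, pen down
LT 180: heading 0 -> 180
FD 2: (0,0) -> (-2,0) [heading=180, draw]
LT 35: heading 180 -> 215
RT 90: heading 215 -> 125
FD 3: (-2,0) -> (-3.721,2.457) [heading=125, draw]
PD: pen down
FD 2: (-3.721,2.457) -> (-4.868,4.096) [heading=125, draw]
FD 7: (-4.868,4.096) -> (-8.883,9.83) [heading=125, draw]
PD: pen down
Final: pos=(-8.883,9.83), heading=125, 4 segment(s) drawn

Segment lengths:
  seg 1: (0,0) -> (-2,0), length = 2
  seg 2: (-2,0) -> (-3.721,2.457), length = 3
  seg 3: (-3.721,2.457) -> (-4.868,4.096), length = 2
  seg 4: (-4.868,4.096) -> (-8.883,9.83), length = 7
Total = 14

Answer: 14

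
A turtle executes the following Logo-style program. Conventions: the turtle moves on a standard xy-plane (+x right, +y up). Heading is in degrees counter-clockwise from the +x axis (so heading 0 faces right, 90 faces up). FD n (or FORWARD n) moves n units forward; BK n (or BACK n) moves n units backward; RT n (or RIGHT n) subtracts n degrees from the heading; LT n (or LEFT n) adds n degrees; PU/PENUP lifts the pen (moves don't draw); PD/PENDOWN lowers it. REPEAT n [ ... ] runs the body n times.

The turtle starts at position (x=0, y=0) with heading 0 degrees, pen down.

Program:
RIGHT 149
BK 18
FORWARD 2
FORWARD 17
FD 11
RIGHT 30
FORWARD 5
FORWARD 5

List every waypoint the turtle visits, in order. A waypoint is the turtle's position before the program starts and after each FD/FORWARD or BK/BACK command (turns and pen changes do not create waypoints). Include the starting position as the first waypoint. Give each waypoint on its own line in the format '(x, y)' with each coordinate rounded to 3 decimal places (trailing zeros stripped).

Executing turtle program step by step:
Start: pos=(0,0), heading=0, pen down
RT 149: heading 0 -> 211
BK 18: (0,0) -> (15.429,9.271) [heading=211, draw]
FD 2: (15.429,9.271) -> (13.715,8.241) [heading=211, draw]
FD 17: (13.715,8.241) -> (-0.857,-0.515) [heading=211, draw]
FD 11: (-0.857,-0.515) -> (-10.286,-6.18) [heading=211, draw]
RT 30: heading 211 -> 181
FD 5: (-10.286,-6.18) -> (-15.285,-6.268) [heading=181, draw]
FD 5: (-15.285,-6.268) -> (-20.284,-6.355) [heading=181, draw]
Final: pos=(-20.284,-6.355), heading=181, 6 segment(s) drawn
Waypoints (7 total):
(0, 0)
(15.429, 9.271)
(13.715, 8.241)
(-0.857, -0.515)
(-10.286, -6.18)
(-15.285, -6.268)
(-20.284, -6.355)

Answer: (0, 0)
(15.429, 9.271)
(13.715, 8.241)
(-0.857, -0.515)
(-10.286, -6.18)
(-15.285, -6.268)
(-20.284, -6.355)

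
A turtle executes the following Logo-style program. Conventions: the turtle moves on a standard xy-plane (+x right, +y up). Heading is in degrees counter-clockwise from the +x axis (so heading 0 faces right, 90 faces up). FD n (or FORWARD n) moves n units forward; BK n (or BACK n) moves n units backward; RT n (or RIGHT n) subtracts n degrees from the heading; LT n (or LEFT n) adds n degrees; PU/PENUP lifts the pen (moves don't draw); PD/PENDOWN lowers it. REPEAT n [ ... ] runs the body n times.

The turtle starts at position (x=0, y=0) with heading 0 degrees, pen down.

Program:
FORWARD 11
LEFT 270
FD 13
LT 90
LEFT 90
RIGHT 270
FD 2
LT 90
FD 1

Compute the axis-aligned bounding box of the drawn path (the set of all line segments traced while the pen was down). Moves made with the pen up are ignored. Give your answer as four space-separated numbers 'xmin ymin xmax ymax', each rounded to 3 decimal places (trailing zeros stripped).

Executing turtle program step by step:
Start: pos=(0,0), heading=0, pen down
FD 11: (0,0) -> (11,0) [heading=0, draw]
LT 270: heading 0 -> 270
FD 13: (11,0) -> (11,-13) [heading=270, draw]
LT 90: heading 270 -> 0
LT 90: heading 0 -> 90
RT 270: heading 90 -> 180
FD 2: (11,-13) -> (9,-13) [heading=180, draw]
LT 90: heading 180 -> 270
FD 1: (9,-13) -> (9,-14) [heading=270, draw]
Final: pos=(9,-14), heading=270, 4 segment(s) drawn

Segment endpoints: x in {0, 9, 11, 11}, y in {-14, -13, 0}
xmin=0, ymin=-14, xmax=11, ymax=0

Answer: 0 -14 11 0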